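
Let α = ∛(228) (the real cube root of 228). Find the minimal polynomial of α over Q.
m_α(x) = x^3 - 228

α satisfies α^3 = 228, so x^3 - 228 annihilates α. By the rational root test, a rational root p/q (in lowest terms) of x^3 - 228 would satisfy p^3 = 228 q^3, forcing q = 1 and p^3 = 228; but 228 is not a perfect cube, contradiction. A monic cubic over Q with no rational root is irreducible (any nontrivial factorization would include a linear factor). Hence x^3 - 228 is the minimal polynomial of α, and in particular [Q(α):Q] = 3.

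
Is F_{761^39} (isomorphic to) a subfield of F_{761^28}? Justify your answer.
No: F_{761^39} is not a subfield of F_{761^28}

F_{p^m} embeds in F_{p^n} iff m | n. Here 39 ∤ 28 (since 28 = 0·39 + 28 with remainder 28 ≠ 0), so F_{761^39} is not a subfield of F_{761^28}. Equivalently: if it were, the tower law would give 39 = [F_{761^39}:F_761] dividing [F_{761^28}:F_761] = 28, contradiction.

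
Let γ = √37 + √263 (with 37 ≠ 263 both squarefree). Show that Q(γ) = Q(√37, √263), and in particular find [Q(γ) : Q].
[Q(γ) : Q] = 4 (equivalently, Q(γ) = Q(√37, √263))

Obviously Q(γ) ⊆ Q(√37, √263), and [Q(√37, √263):Q] = 4 (since 37, 263 are distinct squarefree integers > 1 with 9731 not a perfect square). To show equality we compute the minimal polynomial of γ. From γ = √37 + √263: γ^2 = 37 + 2√(9731) + 263 = 300 + 2√(9731), so γ^2 - 300 = 2√(9731); squaring, (γ^2 - 300)^2 = 4·9731, i.e. γ^4 - 600γ^2 + 90000 - 38924 = 0, i.e. γ^4 - 600γ^2 + 51076 = 0. So γ is a root of x^4 - 600x^2 + 51076. This polynomial is irreducible over Q: it has no rational root (each ±√37 ± √263 is irrational), and any factorization into two quadratics over Q would force √(9731) ∈ Q (pairing opposite roots) or √37, √263 ∈ Q (other pairings), all impossible. Hence [Q(γ):Q] = 4 = [Q(√37, √263):Q], so Q(γ) = Q(√37, √263).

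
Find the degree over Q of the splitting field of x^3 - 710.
[K : Q] = 6

The roots of x^3 - 710 are ∛710, ω∛710, ω^2∛710 where ω = e^(2πi/3) is a primitive cube root of unity, so K = Q(∛710, ω). Now [Q(∛710):Q] = 3 (since 710 is not a perfect cube, x^3 - 710 is irreducible) and [Q(ω):Q] = 2. Both 2 and 3 divide [K:Q], and [K:Q] ≤ 3·2 = 6, so [K:Q] = 6. (Equivalently: Q(∛710) ⊂ R but ω ∉ R, so [K : Q(∛710)] = 2.)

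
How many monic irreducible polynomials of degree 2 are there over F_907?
There are 410871 monic irreducible polynomials of degree 2 over F_907

Each element of F_{907^2} that lies in no proper subfield is a root of exactly one monic irreducible of degree 2 over F_907, and each such polynomial has 2 distinct roots in F_{907^2}. By Möbius inversion the count is N_907(2) = (1/2) Σ_{d|2} μ(2/d) · 907^d = (1/2)(μ(2)·907^1 + μ(1)·907^2) = 821742/2 = 410871.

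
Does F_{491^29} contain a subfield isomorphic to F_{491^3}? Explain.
No: F_{491^3} is not a subfield of F_{491^29}

F_{p^m} embeds in F_{p^n} iff m | n. Here 3 ∤ 29 (since 29 = 9·3 + 2 with remainder 2 ≠ 0), so F_{491^3} is not a subfield of F_{491^29}. Equivalently: if it were, the tower law would give 3 = [F_{491^3}:F_491] dividing [F_{491^29}:F_491] = 29, contradiction.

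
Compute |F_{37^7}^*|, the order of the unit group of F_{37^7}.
|F_{37^7}^*| = 94931877132

F_{37^7} has 37^7 = 94931877133 elements; its multiplicative group consists of all nonzero elements, so |F_{37^7}^*| = 94931877133 - 1 = 94931877132. (It is cyclic since any finite subgroup of the multiplicative group of a field is cyclic.)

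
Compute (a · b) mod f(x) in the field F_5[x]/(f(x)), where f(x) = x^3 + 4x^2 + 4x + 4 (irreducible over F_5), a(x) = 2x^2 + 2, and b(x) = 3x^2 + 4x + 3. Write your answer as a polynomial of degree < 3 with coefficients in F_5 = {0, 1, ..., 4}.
a · b ≡ 2x^2 + 3x (mod f(x))

Multiply in F_5[x]: a(x)·b(x) = (2x^2 + 2)·(3x^2 + 4x + 3) = x^4 + 3x^3 + 2x^2 + 3x + 1. This has degree ≥ 3, so divide by f(x) over F_5: x^4 + 3x^3 + 2x^2 + 3x + 1 = (x + 4)·(x^3 + 4x^2 + 4x + 4) + (2x^2 + 3x). Hence a·b ≡ 2x^2 + 3x (mod f). (F_5[x]/(f) is a field with 5^3 = 125 elements since f is irreducible of degree 3.)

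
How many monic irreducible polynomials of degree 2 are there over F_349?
There are 60726 monic irreducible polynomials of degree 2 over F_349

Each element of F_{349^2} that lies in no proper subfield is a root of exactly one monic irreducible of degree 2 over F_349, and each such polynomial has 2 distinct roots in F_{349^2}. By Möbius inversion the count is N_349(2) = (1/2) Σ_{d|2} μ(2/d) · 349^d = (1/2)(μ(2)·349^1 + μ(1)·349^2) = 121452/2 = 60726.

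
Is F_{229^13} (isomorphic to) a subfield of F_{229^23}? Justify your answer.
No: F_{229^13} is not a subfield of F_{229^23}

F_{p^m} embeds in F_{p^n} iff m | n. Here 13 ∤ 23 (since 23 = 1·13 + 10 with remainder 10 ≠ 0), so F_{229^13} is not a subfield of F_{229^23}. Equivalently: if it were, the tower law would give 13 = [F_{229^13}:F_229] dividing [F_{229^23}:F_229] = 23, contradiction.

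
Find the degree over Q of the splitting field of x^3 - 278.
[K : Q] = 6

The roots of x^3 - 278 are ∛278, ω∛278, ω^2∛278 where ω = e^(2πi/3) is a primitive cube root of unity, so K = Q(∛278, ω). Now [Q(∛278):Q] = 3 (since 278 is not a perfect cube, x^3 - 278 is irreducible) and [Q(ω):Q] = 2. Both 2 and 3 divide [K:Q], and [K:Q] ≤ 3·2 = 6, so [K:Q] = 6. (Equivalently: Q(∛278) ⊂ R but ω ∉ R, so [K : Q(∛278)] = 2.)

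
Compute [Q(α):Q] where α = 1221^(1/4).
[Q(α):Q] = 4

α is a root of x^4 - 1221. By Eisenstein's criterion at the prime p = 3 (which divides the constant term 1221 but p^2 = 9 does not, since 1221 is squarefree), x^4 - 1221 is irreducible over Q. Hence [Q(α):Q] = 4.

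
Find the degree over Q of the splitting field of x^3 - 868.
[K : Q] = 6

The roots of x^3 - 868 are ∛868, ω∛868, ω^2∛868 where ω = e^(2πi/3) is a primitive cube root of unity, so K = Q(∛868, ω). Now [Q(∛868):Q] = 3 (since 868 is not a perfect cube, x^3 - 868 is irreducible) and [Q(ω):Q] = 2. Both 2 and 3 divide [K:Q], and [K:Q] ≤ 3·2 = 6, so [K:Q] = 6. (Equivalently: Q(∛868) ⊂ R but ω ∉ R, so [K : Q(∛868)] = 2.)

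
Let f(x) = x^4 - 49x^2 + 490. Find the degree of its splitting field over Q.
[K : Q] = 4

Solving the quadratic in x^2: x^2 = (49 ± √(49^2 - 4·490))/2 = (49 ± √441)/2 = (49 ± 21)/2, giving x^2 = 14 or x^2 = 35. So f(x) = (x^2 - 14)(x^2 - 35) and the roots of f are ±√14, ±√35. Hence the splitting field is K = Q(√14, √35). Since 14 and 35 are distinct squarefree integers > 1, their product 490 is not a perfect square, so √35 ∉ Q(√14). By the tower law [K:Q] = [Q(√14,√35):Q(√14)] · [Q(√14):Q] = 2 · 2 = 4.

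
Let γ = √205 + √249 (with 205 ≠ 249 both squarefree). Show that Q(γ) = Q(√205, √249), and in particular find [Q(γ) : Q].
[Q(γ) : Q] = 4 (equivalently, Q(γ) = Q(√205, √249))

Obviously Q(γ) ⊆ Q(√205, √249), and [Q(√205, √249):Q] = 4 (since 205, 249 are distinct squarefree integers > 1 with 51045 not a perfect square). To show equality we compute the minimal polynomial of γ. From γ = √205 + √249: γ^2 = 205 + 2√(51045) + 249 = 454 + 2√(51045), so γ^2 - 454 = 2√(51045); squaring, (γ^2 - 454)^2 = 4·51045, i.e. γ^4 - 908γ^2 + 206116 - 204180 = 0, i.e. γ^4 - 908γ^2 + 1936 = 0. So γ is a root of x^4 - 908x^2 + 1936. This polynomial is irreducible over Q: it has no rational root (each ±√205 ± √249 is irrational), and any factorization into two quadratics over Q would force √(51045) ∈ Q (pairing opposite roots) or √205, √249 ∈ Q (other pairings), all impossible. Hence [Q(γ):Q] = 4 = [Q(√205, √249):Q], so Q(γ) = Q(√205, √249).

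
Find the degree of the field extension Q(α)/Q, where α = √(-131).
[Q(α):Q] = 2

[Q(α):Q] equals the degree of the minimal polynomial of α. Here α^2 = -131 and x^2 + 131 is irreducible (d = -131 is squarefree, ≠ 1, hence not a square), so deg(m_α) = 2. Thus [Q(α):Q] = 2.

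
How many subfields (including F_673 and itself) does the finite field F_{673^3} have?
F_{673^3} has 2 subfields

The subfields of F_{p^n} are exactly the fields F_{p^d} for d | n (each is the fixed field of the unique index-d subgroup of Gal(F_{p^n}/F_p) ≅ Z/nZ). The divisors of n = 3 are {1, 3}, giving 2 subfields: F_{673^1}, F_{673^3}.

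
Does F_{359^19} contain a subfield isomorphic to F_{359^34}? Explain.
No: F_{359^34} is not a subfield of F_{359^19}

F_{p^m} embeds in F_{p^n} iff m | n. Here 34 ∤ 19 (since 19 = 0·34 + 19 with remainder 19 ≠ 0), so F_{359^34} is not a subfield of F_{359^19}. Equivalently: if it were, the tower law would give 34 = [F_{359^34}:F_359] dividing [F_{359^19}:F_359] = 19, contradiction.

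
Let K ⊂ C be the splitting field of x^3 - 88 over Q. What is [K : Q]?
[K : Q] = 6

The roots of x^3 - 88 are ∛88, ω∛88, ω^2∛88 where ω = e^(2πi/3) is a primitive cube root of unity, so K = Q(∛88, ω). Now [Q(∛88):Q] = 3 (since 88 is not a perfect cube, x^3 - 88 is irreducible) and [Q(ω):Q] = 2. Both 2 and 3 divide [K:Q], and [K:Q] ≤ 3·2 = 6, so [K:Q] = 6. (Equivalently: Q(∛88) ⊂ R but ω ∉ R, so [K : Q(∛88)] = 2.)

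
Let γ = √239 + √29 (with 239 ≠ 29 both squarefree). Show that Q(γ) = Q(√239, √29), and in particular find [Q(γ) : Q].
[Q(γ) : Q] = 4 (equivalently, Q(γ) = Q(√239, √29))

Obviously Q(γ) ⊆ Q(√239, √29), and [Q(√239, √29):Q] = 4 (since 239, 29 are distinct squarefree integers > 1 with 6931 not a perfect square). To show equality we compute the minimal polynomial of γ. From γ = √239 + √29: γ^2 = 239 + 2√(6931) + 29 = 268 + 2√(6931), so γ^2 - 268 = 2√(6931); squaring, (γ^2 - 268)^2 = 4·6931, i.e. γ^4 - 536γ^2 + 71824 - 27724 = 0, i.e. γ^4 - 536γ^2 + 44100 = 0. So γ is a root of x^4 - 536x^2 + 44100. This polynomial is irreducible over Q: it has no rational root (each ±√239 ± √29 is irrational), and any factorization into two quadratics over Q would force √(6931) ∈ Q (pairing opposite roots) or √239, √29 ∈ Q (other pairings), all impossible. Hence [Q(γ):Q] = 4 = [Q(√239, √29):Q], so Q(γ) = Q(√239, √29).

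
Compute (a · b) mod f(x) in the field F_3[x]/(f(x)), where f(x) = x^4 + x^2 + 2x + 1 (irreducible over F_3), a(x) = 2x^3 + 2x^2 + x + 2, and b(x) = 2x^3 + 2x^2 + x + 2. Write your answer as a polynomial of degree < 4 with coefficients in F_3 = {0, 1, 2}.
a · b ≡ 2x^3 (mod f(x))

Multiply in F_3[x]: a(x)·b(x) = (2x^3 + 2x^2 + x + 2)·(2x^3 + 2x^2 + x + 2) = x^6 + 2x^5 + 2x^4 + x + 1. This has degree ≥ 4, so divide by f(x) over F_3: x^6 + 2x^5 + 2x^4 + x + 1 = (x^2 + 2x + 1)·(x^4 + x^2 + 2x + 1) + (2x^3). Hence a·b ≡ 2x^3 (mod f). (F_3[x]/(f) is a field with 3^4 = 81 elements since f is irreducible of degree 4.)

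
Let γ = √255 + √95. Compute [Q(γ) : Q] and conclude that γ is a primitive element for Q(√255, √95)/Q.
[Q(γ) : Q] = 4 (equivalently, Q(γ) = Q(√255, √95))

Obviously Q(γ) ⊆ Q(√255, √95), and [Q(√255, √95):Q] = 4 (since 255, 95 are distinct squarefree integers > 1 with 24225 not a perfect square). To show equality we compute the minimal polynomial of γ. From γ = √255 + √95: γ^2 = 255 + 2√(24225) + 95 = 350 + 2√(24225), so γ^2 - 350 = 2√(24225); squaring, (γ^2 - 350)^2 = 4·24225, i.e. γ^4 - 700γ^2 + 122500 - 96900 = 0, i.e. γ^4 - 700γ^2 + 25600 = 0. So γ is a root of x^4 - 700x^2 + 25600. This polynomial is irreducible over Q: it has no rational root (each ±√255 ± √95 is irrational), and any factorization into two quadratics over Q would force √(24225) ∈ Q (pairing opposite roots) or √255, √95 ∈ Q (other pairings), all impossible. Hence [Q(γ):Q] = 4 = [Q(√255, √95):Q], so Q(γ) = Q(√255, √95).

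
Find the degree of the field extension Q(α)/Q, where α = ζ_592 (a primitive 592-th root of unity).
[Q(α):Q] = 288

The minimal polynomial of ζ_592 over Q is the 592-th cyclotomic polynomial Φ_592(x), which is irreducible over Q and has degree φ(592) = 288. Hence [Q(α):Q] = φ(592) = 288.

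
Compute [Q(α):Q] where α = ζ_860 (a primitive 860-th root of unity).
[Q(α):Q] = 336

The minimal polynomial of ζ_860 over Q is the 860-th cyclotomic polynomial Φ_860(x), which is irreducible over Q and has degree φ(860) = 336. Hence [Q(α):Q] = φ(860) = 336.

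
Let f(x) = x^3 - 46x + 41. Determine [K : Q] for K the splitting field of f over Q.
[K : Q] = 6

By the rational root test, any rational root of the monic integer polynomial f(x) = x^3 - 46x + 41 must be an integer dividing the constant term 41, i.e. one of ±{1, 41}. Evaluating: f(1) = -4, f(-1) = 86, f(41) = 67076, f(-41) = -66994; none is 0, so f has no rational root and is therefore irreducible over Q (a cubic with no linear factor over a field is irreducible). For an irreducible cubic, the Galois group is A_3 or S_3 according as the discriminant disc(f) = -4a^3 - 27b^2 = -4·(-46)^3 - 27·(41)^2 = 343957 is or is not a square in Q. Here disc(f) = 343957 is not a perfect square in Q, so the Galois group of f over Q is not contained in A_3 and must be all of S_3. The splitting field has degree |S_3| = 6 over Q, so [K : Q] = 6.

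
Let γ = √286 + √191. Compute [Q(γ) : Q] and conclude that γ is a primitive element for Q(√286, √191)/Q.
[Q(γ) : Q] = 4 (equivalently, Q(γ) = Q(√286, √191))

Obviously Q(γ) ⊆ Q(√286, √191), and [Q(√286, √191):Q] = 4 (since 286, 191 are distinct squarefree integers > 1 with 54626 not a perfect square). To show equality we compute the minimal polynomial of γ. From γ = √286 + √191: γ^2 = 286 + 2√(54626) + 191 = 477 + 2√(54626), so γ^2 - 477 = 2√(54626); squaring, (γ^2 - 477)^2 = 4·54626, i.e. γ^4 - 954γ^2 + 227529 - 218504 = 0, i.e. γ^4 - 954γ^2 + 9025 = 0. So γ is a root of x^4 - 954x^2 + 9025. This polynomial is irreducible over Q: it has no rational root (each ±√286 ± √191 is irrational), and any factorization into two quadratics over Q would force √(54626) ∈ Q (pairing opposite roots) or √286, √191 ∈ Q (other pairings), all impossible. Hence [Q(γ):Q] = 4 = [Q(√286, √191):Q], so Q(γ) = Q(√286, √191).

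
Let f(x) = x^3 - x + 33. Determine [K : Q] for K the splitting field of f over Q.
[K : Q] = 6

By the rational root test, any rational root of the monic integer polynomial f(x) = x^3 - x + 33 must be an integer dividing the constant term 33, i.e. one of ±{1, 3, 11, 33}. Evaluating: f(1) = 33, f(-1) = 33, f(3) = 57, f(-3) = 9, f(11) = 1353, f(-11) = -1287, f(33) = 35937, f(-33) = -35871; none is 0, so f has no rational root and is therefore irreducible over Q (a cubic with no linear factor over a field is irreducible). For an irreducible cubic, the Galois group is A_3 or S_3 according as the discriminant disc(f) = -4a^3 - 27b^2 = -4·(-1)^3 - 27·(33)^2 = -29399 is or is not a square in Q. Here disc(f) = -29399 is not a perfect square in Q, so the Galois group of f over Q is not contained in A_3 and must be all of S_3. The splitting field has degree |S_3| = 6 over Q, so [K : Q] = 6.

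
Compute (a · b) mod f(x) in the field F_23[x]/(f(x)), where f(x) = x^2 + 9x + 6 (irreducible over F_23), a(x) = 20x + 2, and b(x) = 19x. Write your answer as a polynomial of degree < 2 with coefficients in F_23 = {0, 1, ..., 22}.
a · b ≡ 22x + 20 (mod f(x))

Multiply in F_23[x]: a(x)·b(x) = (20x + 2)·(19x) = 12x^2 + 15x. This has degree ≥ 2, so divide by f(x) over F_23: 12x^2 + 15x = (12)·(x^2 + 9x + 6) + (22x + 20). Hence a·b ≡ 22x + 20 (mod f). (F_23[x]/(f) is a field with 23^2 = 529 elements since f is irreducible of degree 2.)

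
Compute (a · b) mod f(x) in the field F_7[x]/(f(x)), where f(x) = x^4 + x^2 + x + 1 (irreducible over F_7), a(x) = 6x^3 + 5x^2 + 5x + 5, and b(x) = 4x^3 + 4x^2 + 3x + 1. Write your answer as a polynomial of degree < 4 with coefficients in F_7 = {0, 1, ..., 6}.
a · b ≡ x^2 + 5x + 6 (mod f(x))

Multiply in F_7[x]: a(x)·b(x) = (6x^3 + 5x^2 + 5x + 5)·(4x^3 + 4x^2 + 3x + 1) = 3x^6 + 2x^5 + 2x^4 + 5x^3 + 5x^2 + 6x + 5. This has degree ≥ 4, so divide by f(x) over F_7: 3x^6 + 2x^5 + 2x^4 + 5x^3 + 5x^2 + 6x + 5 = (3x^2 + 2x + 6)·(x^4 + x^2 + x + 1) + (x^2 + 5x + 6). Hence a·b ≡ x^2 + 5x + 6 (mod f). (F_7[x]/(f) is a field with 7^4 = 2401 elements since f is irreducible of degree 4.)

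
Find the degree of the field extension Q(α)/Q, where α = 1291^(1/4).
[Q(α):Q] = 4

α is a root of x^4 - 1291. By Eisenstein's criterion at the prime p = 1291 (which divides the constant term 1291 but p^2 = 1666681 does not, since 1291 is squarefree), x^4 - 1291 is irreducible over Q. Hence [Q(α):Q] = 4.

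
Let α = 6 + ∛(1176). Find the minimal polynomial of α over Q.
m_α(x) = x^3 - 18x^2 + 108x - 1392

Set β = α - 6 = ∛(1176), so β^3 = 1176. Then (α - 6)^3 - 1176 = 0, i.e. α is a root of g(x) = (x - 6)^3 - 1176 = x^3 - 18x^2 + 108x - 1392. Since g(x) = h(x - 6) where h(x) = x^3 - 1176, and h is irreducible over Q (because 1176 is not a perfect cube, so h has no rational root, and a monic cubic with no rational root is irreducible), g is also irreducible (irreducibility is preserved under the substitution x → x - 6). Hence m_α(x) = x^3 - 18x^2 + 108x - 1392.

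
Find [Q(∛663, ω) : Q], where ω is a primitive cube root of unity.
[Q(∛663, ω) : Q] = 6

[Q(∛663):Q] = 3 (min poly x^3 - 663, irreducible since 663 is not a perfect cube). [Q(ω):Q] = 2 (min poly x^2 + x + 1). Since Q(∛663) ⊂ R and ω ∉ R, we have ω ∉ Q(∛663), so x^2 + x + 1 remains irreducible over Q(∛663) and [Q(∛663, ω) : Q(∛663)] = 2. By the tower law, [Q(∛663, ω) : Q] = 3 · 2 = 6. (In fact Q(∛663, ω) is the splitting field of x^3 - 663 over Q.)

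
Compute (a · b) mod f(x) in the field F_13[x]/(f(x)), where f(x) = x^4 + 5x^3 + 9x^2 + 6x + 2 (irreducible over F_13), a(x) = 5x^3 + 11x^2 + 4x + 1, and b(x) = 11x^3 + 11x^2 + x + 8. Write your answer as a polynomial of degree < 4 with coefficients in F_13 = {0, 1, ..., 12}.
a · b ≡ 12x^3 + 6x^2 + 4x + 6 (mod f(x))

Multiply in F_13[x]: a(x)·b(x) = (5x^3 + 11x^2 + 4x + 1)·(11x^3 + 11x^2 + x + 8) = 3x^6 + 7x^5 + x^4 + 2x^3 + 12x^2 + 7x + 8. This has degree ≥ 4, so divide by f(x) over F_13: 3x^6 + 7x^5 + x^4 + 2x^3 + 12x^2 + 7x + 8 = (3x^2 + 5x + 1)·(x^4 + 5x^3 + 9x^2 + 6x + 2) + (12x^3 + 6x^2 + 4x + 6). Hence a·b ≡ 12x^3 + 6x^2 + 4x + 6 (mod f). (F_13[x]/(f) is a field with 13^4 = 28561 elements since f is irreducible of degree 4.)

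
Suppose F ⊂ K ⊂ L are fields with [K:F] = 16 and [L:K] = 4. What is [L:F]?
[L:F] = 64

The tower law says that for any tower of field extensions F ⊂ K ⊂ L with finite degrees, [L:F] = [L:K] · [K:F]. Here this gives [L:F] = 4 · 16 = 64.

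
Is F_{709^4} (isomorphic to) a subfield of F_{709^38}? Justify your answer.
No: F_{709^4} is not a subfield of F_{709^38}

F_{p^m} embeds in F_{p^n} iff m | n. Here 4 ∤ 38 (since 38 = 9·4 + 2 with remainder 2 ≠ 0), so F_{709^4} is not a subfield of F_{709^38}. Equivalently: if it were, the tower law would give 4 = [F_{709^4}:F_709] dividing [F_{709^38}:F_709] = 38, contradiction.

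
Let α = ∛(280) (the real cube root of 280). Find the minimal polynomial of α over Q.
m_α(x) = x^3 - 280

α satisfies α^3 = 280, so x^3 - 280 annihilates α. By the rational root test, a rational root p/q (in lowest terms) of x^3 - 280 would satisfy p^3 = 280 q^3, forcing q = 1 and p^3 = 280; but 280 is not a perfect cube, contradiction. A monic cubic over Q with no rational root is irreducible (any nontrivial factorization would include a linear factor). Hence x^3 - 280 is the minimal polynomial of α, and in particular [Q(α):Q] = 3.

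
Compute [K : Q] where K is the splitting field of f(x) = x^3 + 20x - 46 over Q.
[K : Q] = 6

By the rational root test, any rational root of the monic integer polynomial f(x) = x^3 + 20x - 46 must be an integer dividing the constant term -46, i.e. one of ±{1, 2, 23, 46}. Evaluating: f(1) = -25, f(-1) = -67, f(2) = 2, f(-2) = -94, f(23) = 12581, f(-23) = -12673, f(46) = 98210, f(-46) = -98302; none is 0, so f has no rational root and is therefore irreducible over Q (a cubic with no linear factor over a field is irreducible). For an irreducible cubic, the Galois group is A_3 or S_3 according as the discriminant disc(f) = -4a^3 - 27b^2 = -4·(20)^3 - 27·(-46)^2 = -89132 is or is not a square in Q. Here disc(f) = -89132 is not a perfect square in Q, so the Galois group of f over Q is not contained in A_3 and must be all of S_3. The splitting field has degree |S_3| = 6 over Q, so [K : Q] = 6.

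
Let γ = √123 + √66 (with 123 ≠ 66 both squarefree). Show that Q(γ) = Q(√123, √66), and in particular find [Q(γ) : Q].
[Q(γ) : Q] = 4 (equivalently, Q(γ) = Q(√123, √66))

Obviously Q(γ) ⊆ Q(√123, √66), and [Q(√123, √66):Q] = 4 (since 123, 66 are distinct squarefree integers > 1 with 8118 not a perfect square). To show equality we compute the minimal polynomial of γ. From γ = √123 + √66: γ^2 = 123 + 2√(8118) + 66 = 189 + 2√(8118), so γ^2 - 189 = 2√(8118); squaring, (γ^2 - 189)^2 = 4·8118, i.e. γ^4 - 378γ^2 + 35721 - 32472 = 0, i.e. γ^4 - 378γ^2 + 3249 = 0. So γ is a root of x^4 - 378x^2 + 3249. This polynomial is irreducible over Q: it has no rational root (each ±√123 ± √66 is irrational), and any factorization into two quadratics over Q would force √(8118) ∈ Q (pairing opposite roots) or √123, √66 ∈ Q (other pairings), all impossible. Hence [Q(γ):Q] = 4 = [Q(√123, √66):Q], so Q(γ) = Q(√123, √66).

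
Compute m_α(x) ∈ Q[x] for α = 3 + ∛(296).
m_α(x) = x^3 - 9x^2 + 27x - 323

Set β = α - 3 = ∛(296), so β^3 = 296. Then (α - 3)^3 - 296 = 0, i.e. α is a root of g(x) = (x - 3)^3 - 296 = x^3 - 9x^2 + 27x - 323. Since g(x) = h(x - 3) where h(x) = x^3 - 296, and h is irreducible over Q (because 296 is not a perfect cube, so h has no rational root, and a monic cubic with no rational root is irreducible), g is also irreducible (irreducibility is preserved under the substitution x → x - 3). Hence m_α(x) = x^3 - 9x^2 + 27x - 323.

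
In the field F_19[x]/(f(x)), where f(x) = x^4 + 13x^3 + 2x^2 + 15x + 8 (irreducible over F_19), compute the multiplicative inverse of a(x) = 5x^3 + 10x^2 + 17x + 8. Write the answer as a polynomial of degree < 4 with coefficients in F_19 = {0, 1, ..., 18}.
a(x)^(-1) ≡ 2x^3 + 16x^2 + 14x (mod f(x))

Since f is irreducible over F_19, F_19[x]/(f) is a field and a(x) ≠ 0 has an inverse. Apply the extended Euclidean algorithm to f(x) and a(x) in F_19[x]: f(x) = (4x + 6)·a(x) + (7x^2 + 14x + 17);  a(x) = (17x)·(7x^2 + 14x + 17) + (13x + 8);  (7x^2 + 14x + 17) = (2x + 13)·(13x + 8) + (8). The last nonzero remainder is the constant 8 = gcd(f, a) in F_19. Back-substituting through the division chain expresses 8 = s(x)·a(x) + t(x)·f(x) with s(x) ≡ 16x^3 + 14x^2 + 17x (mod f), so (16x^3 + 14x^2 + 17x)·a(x) ≡ 8 (mod f). Multiplying by 8^(-1) ≡ 12 in F_19 gives a(x)^(-1) ≡ 12·(16x^3 + 14x^2 + 17x) ≡ 2x^3 + 16x^2 + 14x (mod f). Check: (5x^3 + 10x^2 + 17x + 8)·(2x^3 + 16x^2 + 14x) = 10x^6 + 5x^5 + 17x^4 + 10x^3 + 5x^2 + 17x ≡ 1 (mod x^4 + 13x^3 + 2x^2 + 15x + 8).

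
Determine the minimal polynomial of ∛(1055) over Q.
m_α(x) = x^3 - 1055

α satisfies α^3 = 1055, so x^3 - 1055 annihilates α. By the rational root test, a rational root p/q (in lowest terms) of x^3 - 1055 would satisfy p^3 = 1055 q^3, forcing q = 1 and p^3 = 1055; but 1055 is not a perfect cube, contradiction. A monic cubic over Q with no rational root is irreducible (any nontrivial factorization would include a linear factor). Hence x^3 - 1055 is the minimal polynomial of α, and in particular [Q(α):Q] = 3.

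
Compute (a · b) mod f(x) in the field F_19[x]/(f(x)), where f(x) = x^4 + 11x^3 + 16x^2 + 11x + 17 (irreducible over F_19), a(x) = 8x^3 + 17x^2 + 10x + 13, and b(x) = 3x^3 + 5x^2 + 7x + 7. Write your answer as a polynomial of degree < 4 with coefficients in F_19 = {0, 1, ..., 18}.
a · b ≡ 5x^3 + 17x^2 + 16x + 13 (mod f(x))

Multiply in F_19[x]: a(x)·b(x) = (8x^3 + 17x^2 + 10x + 13)·(3x^3 + 5x^2 + 7x + 7) = 5x^6 + 15x^5 + 17x^3 + 7x^2 + 9x + 15. This has degree ≥ 4, so divide by f(x) over F_19: 5x^6 + 15x^5 + 17x^3 + 7x^2 + 9x + 15 = (5x^2 + 17x + 18)·(x^4 + 11x^3 + 16x^2 + 11x + 17) + (5x^3 + 17x^2 + 16x + 13). Hence a·b ≡ 5x^3 + 17x^2 + 16x + 13 (mod f). (F_19[x]/(f) is a field with 19^4 = 130321 elements since f is irreducible of degree 4.)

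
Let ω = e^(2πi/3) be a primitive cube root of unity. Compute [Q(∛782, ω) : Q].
[Q(∛782, ω) : Q] = 6

[Q(∛782):Q] = 3 (min poly x^3 - 782, irreducible since 782 is not a perfect cube). [Q(ω):Q] = 2 (min poly x^2 + x + 1). Since Q(∛782) ⊂ R and ω ∉ R, we have ω ∉ Q(∛782), so x^2 + x + 1 remains irreducible over Q(∛782) and [Q(∛782, ω) : Q(∛782)] = 2. By the tower law, [Q(∛782, ω) : Q] = 3 · 2 = 6. (In fact Q(∛782, ω) is the splitting field of x^3 - 782 over Q.)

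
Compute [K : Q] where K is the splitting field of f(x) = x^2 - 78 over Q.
[K : Q] = 2

f(x) = x^2 - 78 factors as (x - √78)(x + √78). The splitting field is K = Q(√78). Since 78 is squarefree and > 1, it is not a perfect square, so x^2 - 78 is irreducible over Q and [Q(√78) : Q] = 2. Hence [K : Q] = 2.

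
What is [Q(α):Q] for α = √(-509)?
[Q(α):Q] = 2

[Q(α):Q] equals the degree of the minimal polynomial of α. Here α^2 = -509 and x^2 + 509 is irreducible (d = -509 is squarefree, ≠ 1, hence not a square), so deg(m_α) = 2. Thus [Q(α):Q] = 2.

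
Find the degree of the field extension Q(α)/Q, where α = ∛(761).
[Q(α):Q] = 3

The minimal polynomial of α is x^3 - 761, irreducible over Q since 761 is not a perfect cube (so x^3 - 761 has no rational root). Hence [Q(α):Q] = deg(m_α) = 3.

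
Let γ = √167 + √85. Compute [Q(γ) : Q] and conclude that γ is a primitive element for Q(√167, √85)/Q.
[Q(γ) : Q] = 4 (equivalently, Q(γ) = Q(√167, √85))

Obviously Q(γ) ⊆ Q(√167, √85), and [Q(√167, √85):Q] = 4 (since 167, 85 are distinct squarefree integers > 1 with 14195 not a perfect square). To show equality we compute the minimal polynomial of γ. From γ = √167 + √85: γ^2 = 167 + 2√(14195) + 85 = 252 + 2√(14195), so γ^2 - 252 = 2√(14195); squaring, (γ^2 - 252)^2 = 4·14195, i.e. γ^4 - 504γ^2 + 63504 - 56780 = 0, i.e. γ^4 - 504γ^2 + 6724 = 0. So γ is a root of x^4 - 504x^2 + 6724. This polynomial is irreducible over Q: it has no rational root (each ±√167 ± √85 is irrational), and any factorization into two quadratics over Q would force √(14195) ∈ Q (pairing opposite roots) or √167, √85 ∈ Q (other pairings), all impossible. Hence [Q(γ):Q] = 4 = [Q(√167, √85):Q], so Q(γ) = Q(√167, √85).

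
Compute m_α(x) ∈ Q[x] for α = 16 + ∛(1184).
m_α(x) = x^3 - 48x^2 + 768x - 5280

Set β = α - 16 = ∛(1184), so β^3 = 1184. Then (α - 16)^3 - 1184 = 0, i.e. α is a root of g(x) = (x - 16)^3 - 1184 = x^3 - 48x^2 + 768x - 5280. Since g(x) = h(x - 16) where h(x) = x^3 - 1184, and h is irreducible over Q (because 1184 is not a perfect cube, so h has no rational root, and a monic cubic with no rational root is irreducible), g is also irreducible (irreducibility is preserved under the substitution x → x - 16). Hence m_α(x) = x^3 - 48x^2 + 768x - 5280.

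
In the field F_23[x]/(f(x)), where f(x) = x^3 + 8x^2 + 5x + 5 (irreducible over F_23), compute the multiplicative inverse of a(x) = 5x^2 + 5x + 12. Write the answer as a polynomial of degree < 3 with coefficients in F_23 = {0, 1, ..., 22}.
a(x)^(-1) ≡ 14x^2 + 18x + 4 (mod f(x))

Since f is irreducible over F_23, F_23[x]/(f) is a field and a(x) ≠ 0 has an inverse. Apply the extended Euclidean algorithm to f(x) and a(x) in F_23[x]: f(x) = (14x + 6)·a(x) + (14x + 2);  a(x) = (2x + 5)·(14x + 2) + (2). The last nonzero remainder is the constant 2 = gcd(f, a) in F_23. Back-substituting through the division chain expresses 2 = s(x)·a(x) + t(x)·f(x) with s(x) ≡ 5x^2 + 13x + 8 (mod f), so (5x^2 + 13x + 8)·a(x) ≡ 2 (mod f). Multiplying by 2^(-1) ≡ 12 in F_23 gives a(x)^(-1) ≡ 12·(5x^2 + 13x + 8) ≡ 14x^2 + 18x + 4 (mod f). Check: (5x^2 + 5x + 12)·(14x^2 + 18x + 4) = x^4 + 22x^3 + 2x^2 + 6x + 2 ≡ 1 (mod x^3 + 8x^2 + 5x + 5).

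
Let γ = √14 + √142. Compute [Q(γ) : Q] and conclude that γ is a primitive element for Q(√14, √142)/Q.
[Q(γ) : Q] = 4 (equivalently, Q(γ) = Q(√14, √142))

Obviously Q(γ) ⊆ Q(√14, √142), and [Q(√14, √142):Q] = 4 (since 14, 142 are distinct squarefree integers > 1 with 1988 not a perfect square). To show equality we compute the minimal polynomial of γ. From γ = √14 + √142: γ^2 = 14 + 2√(1988) + 142 = 156 + 2√(1988), so γ^2 - 156 = 2√(1988); squaring, (γ^2 - 156)^2 = 4·1988, i.e. γ^4 - 312γ^2 + 24336 - 7952 = 0, i.e. γ^4 - 312γ^2 + 16384 = 0. So γ is a root of x^4 - 312x^2 + 16384. This polynomial is irreducible over Q: it has no rational root (each ±√14 ± √142 is irrational), and any factorization into two quadratics over Q would force √(1988) ∈ Q (pairing opposite roots) or √14, √142 ∈ Q (other pairings), all impossible. Hence [Q(γ):Q] = 4 = [Q(√14, √142):Q], so Q(γ) = Q(√14, √142).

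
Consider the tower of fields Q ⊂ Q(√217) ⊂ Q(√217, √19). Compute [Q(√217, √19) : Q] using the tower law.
[Q(√217, √19) : Q] = 4

[Q(√217):Q] = 2 (min poly x^2 - 217, irreducible since 217 is squarefree > 1). For the top step, suppose √19 ∈ Q(√217), say √19 = c + d√217 with c, d ∈ Q. Squaring: 19 = c^2 + 217d^2 + 2cd√217. Since √217 ∉ Q this forces 2cd = 0. If d = 0 then √19 = c ∈ Q, contradicting 19 squarefree > 1. If c = 0 then 19 = 217d^2, so 217·19 = (217d)^2 is a perfect square in Q — but 217·19 = 4123 is not a perfect square (since 217 and 19 are distinct squarefree integers). Contradiction. Hence √19 ∉ Q(√217), so x^2 - 19 stays irreducible over Q(√217) and [Q(√217, √19) : Q(√217)] = 2. By the tower law, [Q(√217, √19) : Q] = 2 · 2 = 4.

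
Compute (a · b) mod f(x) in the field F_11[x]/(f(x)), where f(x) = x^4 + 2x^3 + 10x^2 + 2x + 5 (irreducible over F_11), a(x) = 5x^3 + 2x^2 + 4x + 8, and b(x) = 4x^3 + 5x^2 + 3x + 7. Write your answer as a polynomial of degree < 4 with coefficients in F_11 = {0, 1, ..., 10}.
a · b ≡ 6x^3 + 3x (mod f(x))

Multiply in F_11[x]: a(x)·b(x) = (5x^3 + 2x^2 + 4x + 8)·(4x^3 + 5x^2 + 3x + 7) = 9x^6 + 8x^4 + 5x^3 + 8x + 1. This has degree ≥ 4, so divide by f(x) over F_11: 9x^6 + 8x^4 + 5x^3 + 8x + 1 = (9x^2 + 4x + 9)·(x^4 + 2x^3 + 10x^2 + 2x + 5) + (6x^3 + 3x). Hence a·b ≡ 6x^3 + 3x (mod f). (F_11[x]/(f) is a field with 11^4 = 14641 elements since f is irreducible of degree 4.)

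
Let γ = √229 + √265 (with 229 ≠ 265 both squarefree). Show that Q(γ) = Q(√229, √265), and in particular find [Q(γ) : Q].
[Q(γ) : Q] = 4 (equivalently, Q(γ) = Q(√229, √265))

Obviously Q(γ) ⊆ Q(√229, √265), and [Q(√229, √265):Q] = 4 (since 229, 265 are distinct squarefree integers > 1 with 60685 not a perfect square). To show equality we compute the minimal polynomial of γ. From γ = √229 + √265: γ^2 = 229 + 2√(60685) + 265 = 494 + 2√(60685), so γ^2 - 494 = 2√(60685); squaring, (γ^2 - 494)^2 = 4·60685, i.e. γ^4 - 988γ^2 + 244036 - 242740 = 0, i.e. γ^4 - 988γ^2 + 1296 = 0. So γ is a root of x^4 - 988x^2 + 1296. This polynomial is irreducible over Q: it has no rational root (each ±√229 ± √265 is irrational), and any factorization into two quadratics over Q would force √(60685) ∈ Q (pairing opposite roots) or √229, √265 ∈ Q (other pairings), all impossible. Hence [Q(γ):Q] = 4 = [Q(√229, √265):Q], so Q(γ) = Q(√229, √265).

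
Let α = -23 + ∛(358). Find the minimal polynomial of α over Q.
m_α(x) = x^3 + 69x^2 + 1587x + 11809

Set β = α + 23 = ∛(358), so β^3 = 358. Then (α + 23)^3 - 358 = 0, i.e. α is a root of g(x) = (x + 23)^3 - 358 = x^3 + 69x^2 + 1587x + 11809. Since g(x) = h(x + 23) where h(x) = x^3 - 358, and h is irreducible over Q (because 358 is not a perfect cube, so h has no rational root, and a monic cubic with no rational root is irreducible), g is also irreducible (irreducibility is preserved under the substitution x → x + 23). Hence m_α(x) = x^3 + 69x^2 + 1587x + 11809.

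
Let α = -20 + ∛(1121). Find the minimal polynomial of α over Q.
m_α(x) = x^3 + 60x^2 + 1200x + 6879

Set β = α + 20 = ∛(1121), so β^3 = 1121. Then (α + 20)^3 - 1121 = 0, i.e. α is a root of g(x) = (x + 20)^3 - 1121 = x^3 + 60x^2 + 1200x + 6879. Since g(x) = h(x + 20) where h(x) = x^3 - 1121, and h is irreducible over Q (because 1121 is not a perfect cube, so h has no rational root, and a monic cubic with no rational root is irreducible), g is also irreducible (irreducibility is preserved under the substitution x → x + 20). Hence m_α(x) = x^3 + 60x^2 + 1200x + 6879.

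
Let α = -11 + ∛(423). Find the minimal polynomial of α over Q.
m_α(x) = x^3 + 33x^2 + 363x + 908

Set β = α + 11 = ∛(423), so β^3 = 423. Then (α + 11)^3 - 423 = 0, i.e. α is a root of g(x) = (x + 11)^3 - 423 = x^3 + 33x^2 + 363x + 908. Since g(x) = h(x + 11) where h(x) = x^3 - 423, and h is irreducible over Q (because 423 is not a perfect cube, so h has no rational root, and a monic cubic with no rational root is irreducible), g is also irreducible (irreducibility is preserved under the substitution x → x + 11). Hence m_α(x) = x^3 + 33x^2 + 363x + 908.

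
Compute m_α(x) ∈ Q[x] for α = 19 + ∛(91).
m_α(x) = x^3 - 57x^2 + 1083x - 6950

Set β = α - 19 = ∛(91), so β^3 = 91. Then (α - 19)^3 - 91 = 0, i.e. α is a root of g(x) = (x - 19)^3 - 91 = x^3 - 57x^2 + 1083x - 6950. Since g(x) = h(x - 19) where h(x) = x^3 - 91, and h is irreducible over Q (because 91 is not a perfect cube, so h has no rational root, and a monic cubic with no rational root is irreducible), g is also irreducible (irreducibility is preserved under the substitution x → x - 19). Hence m_α(x) = x^3 - 57x^2 + 1083x - 6950.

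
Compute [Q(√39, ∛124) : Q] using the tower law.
[Q(√39, ∛124) : Q] = 6

Let L = Q(√39, ∛124). Since Q(√39) ⊂ L and [Q(√39):Q] = 2, the tower law gives 2 | [L:Q]. Likewise Q(∛124) ⊂ L with [Q(∛124):Q] = 3 (because 124 is not a perfect cube), so 3 | [L:Q]. As gcd(2,3) = 1, [L:Q] is divisible by 6. Conversely L is generated over Q by √39 and ∛124, so [L:Q] ≤ 2·3 = 6. Therefore [Q(√39, ∛124) : Q] = 6.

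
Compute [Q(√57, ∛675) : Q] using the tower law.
[Q(√57, ∛675) : Q] = 6

Let L = Q(√57, ∛675). Since Q(√57) ⊂ L and [Q(√57):Q] = 2, the tower law gives 2 | [L:Q]. Likewise Q(∛675) ⊂ L with [Q(∛675):Q] = 3 (because 675 is not a perfect cube), so 3 | [L:Q]. As gcd(2,3) = 1, [L:Q] is divisible by 6. Conversely L is generated over Q by √57 and ∛675, so [L:Q] ≤ 2·3 = 6. Therefore [Q(√57, ∛675) : Q] = 6.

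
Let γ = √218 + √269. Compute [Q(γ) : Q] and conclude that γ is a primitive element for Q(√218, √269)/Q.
[Q(γ) : Q] = 4 (equivalently, Q(γ) = Q(√218, √269))

Obviously Q(γ) ⊆ Q(√218, √269), and [Q(√218, √269):Q] = 4 (since 218, 269 are distinct squarefree integers > 1 with 58642 not a perfect square). To show equality we compute the minimal polynomial of γ. From γ = √218 + √269: γ^2 = 218 + 2√(58642) + 269 = 487 + 2√(58642), so γ^2 - 487 = 2√(58642); squaring, (γ^2 - 487)^2 = 4·58642, i.e. γ^4 - 974γ^2 + 237169 - 234568 = 0, i.e. γ^4 - 974γ^2 + 2601 = 0. So γ is a root of x^4 - 974x^2 + 2601. This polynomial is irreducible over Q: it has no rational root (each ±√218 ± √269 is irrational), and any factorization into two quadratics over Q would force √(58642) ∈ Q (pairing opposite roots) or √218, √269 ∈ Q (other pairings), all impossible. Hence [Q(γ):Q] = 4 = [Q(√218, √269):Q], so Q(γ) = Q(√218, √269).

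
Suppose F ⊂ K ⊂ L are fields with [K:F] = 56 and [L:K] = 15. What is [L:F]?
[L:F] = 840

The tower law says that for any tower of field extensions F ⊂ K ⊂ L with finite degrees, [L:F] = [L:K] · [K:F]. Here this gives [L:F] = 15 · 56 = 840.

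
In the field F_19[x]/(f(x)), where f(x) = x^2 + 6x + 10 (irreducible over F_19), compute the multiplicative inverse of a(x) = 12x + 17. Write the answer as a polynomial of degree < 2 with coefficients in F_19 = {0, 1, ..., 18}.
a(x)^(-1) ≡ 11x + 14 (mod f(x))

Since f is irreducible over F_19, F_19[x]/(f) is a field and a(x) ≠ 0 has an inverse. Apply the extended Euclidean algorithm to f(x) and a(x) in F_19[x]: f(x) = (8x + 5)·a(x) + (1). The last nonzero remainder is the constant 1 = gcd(f, a) in F_19. Back-substituting through the division chain expresses 1 = s(x)·a(x) + t(x)·f(x) with s(x) ≡ 11x + 14 (mod f), so a(x)^(-1) ≡ s(x) = 11x + 14 (mod f). Check: (12x + 17)·(11x + 14) = 18x^2 + 13x + 10 ≡ 1 (mod x^2 + 6x + 10).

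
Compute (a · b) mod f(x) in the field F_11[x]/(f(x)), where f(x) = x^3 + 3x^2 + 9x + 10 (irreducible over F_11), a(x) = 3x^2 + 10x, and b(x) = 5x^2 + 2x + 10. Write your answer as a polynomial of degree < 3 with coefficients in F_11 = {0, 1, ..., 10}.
a · b ≡ 3x^2 + 5x (mod f(x))

Multiply in F_11[x]: a(x)·b(x) = (3x^2 + 10x)·(5x^2 + 2x + 10) = 4x^4 + x^3 + 6x^2 + x. This has degree ≥ 3, so divide by f(x) over F_11: 4x^4 + x^3 + 6x^2 + x = (4x)·(x^3 + 3x^2 + 9x + 10) + (3x^2 + 5x). Hence a·b ≡ 3x^2 + 5x (mod f). (F_11[x]/(f) is a field with 11^3 = 1331 elements since f is irreducible of degree 3.)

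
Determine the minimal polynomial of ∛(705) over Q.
m_α(x) = x^3 - 705

α satisfies α^3 = 705, so x^3 - 705 annihilates α. By the rational root test, a rational root p/q (in lowest terms) of x^3 - 705 would satisfy p^3 = 705 q^3, forcing q = 1 and p^3 = 705; but 705 is not a perfect cube, contradiction. A monic cubic over Q with no rational root is irreducible (any nontrivial factorization would include a linear factor). Hence x^3 - 705 is the minimal polynomial of α, and in particular [Q(α):Q] = 3.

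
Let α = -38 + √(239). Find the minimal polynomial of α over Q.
m_α(x) = x^2 + 76x + 1205

From α + 38 = √(239), squaring gives (α + 38)^2 = 239, i.e. α^2 + 76α + 1444 = 239, so α^2 + 76α + 1205 = 0. The discriminant of x^2 + 76x + 1205 is (76)^2 - 4·(1205) = 5776 - 4820 = 956, and 4·(239) is not a perfect square in Q since 239 is squarefree and ≠ 1. Hence x^2 + 76x + 1205 is irreducible over Q and is the minimal polynomial of α.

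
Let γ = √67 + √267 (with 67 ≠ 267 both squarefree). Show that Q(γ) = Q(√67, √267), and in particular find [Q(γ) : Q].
[Q(γ) : Q] = 4 (equivalently, Q(γ) = Q(√67, √267))

Obviously Q(γ) ⊆ Q(√67, √267), and [Q(√67, √267):Q] = 4 (since 67, 267 are distinct squarefree integers > 1 with 17889 not a perfect square). To show equality we compute the minimal polynomial of γ. From γ = √67 + √267: γ^2 = 67 + 2√(17889) + 267 = 334 + 2√(17889), so γ^2 - 334 = 2√(17889); squaring, (γ^2 - 334)^2 = 4·17889, i.e. γ^4 - 668γ^2 + 111556 - 71556 = 0, i.e. γ^4 - 668γ^2 + 40000 = 0. So γ is a root of x^4 - 668x^2 + 40000. This polynomial is irreducible over Q: it has no rational root (each ±√67 ± √267 is irrational), and any factorization into two quadratics over Q would force √(17889) ∈ Q (pairing opposite roots) or √67, √267 ∈ Q (other pairings), all impossible. Hence [Q(γ):Q] = 4 = [Q(√67, √267):Q], so Q(γ) = Q(√67, √267).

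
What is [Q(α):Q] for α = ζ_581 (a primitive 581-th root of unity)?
[Q(α):Q] = 492

The minimal polynomial of ζ_581 over Q is the 581-th cyclotomic polynomial Φ_581(x), which is irreducible over Q and has degree φ(581) = 492. Hence [Q(α):Q] = φ(581) = 492.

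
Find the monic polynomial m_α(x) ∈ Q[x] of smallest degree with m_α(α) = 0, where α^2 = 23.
m_α(x) = x^2 - 23

α satisfies α^2 - 23 = 0, so x^2 - 23 annihilates α. Since d = 23 is squarefree and ≠ 1, it is not a perfect square in Q, so x^2 - 23 has no rational root and is therefore irreducible over Q (a degree-2 polynomial over a field is irreducible iff it has no root). Hence m_α(x) = x^2 - 23.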